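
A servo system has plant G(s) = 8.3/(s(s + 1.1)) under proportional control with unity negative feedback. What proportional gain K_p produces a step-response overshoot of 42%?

K_p = 0.514

From %OS = 100·exp(−πζ/√(1−ζ²)) = 42%, ζ = −ln(0.42)/√(π²+ln²(0.42)) = 0.2662.
Characteristic equation s² + 1.1s + 8.3K_p = 0 gives ζ = 1.1/(2√(8.3K_p)).
Setting ζ = 0.2662: √(8.3K_p) = 1.1/(2·0.2662) = 2.066, so K_p = 4.27/8.3 = 0.514.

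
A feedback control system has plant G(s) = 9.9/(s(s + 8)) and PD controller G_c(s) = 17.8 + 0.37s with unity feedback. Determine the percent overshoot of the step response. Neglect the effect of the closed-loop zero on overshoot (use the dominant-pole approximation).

21.5%

Forward path: (17.8 + 0.37s)·9.9/(s(s+8)). The closed-loop characteristic equation is s² + (8 + 9.9·0.37)s + 9.9·17.8 = 0.
That is s² + 11.66s + 176.2 = 0, so ω_n = 13.27 rad/s and ζ = 11.66/(2·13.27) = 0.4393.
%OS = 100·exp(−πζ/√(1−ζ²)) = 21.5%.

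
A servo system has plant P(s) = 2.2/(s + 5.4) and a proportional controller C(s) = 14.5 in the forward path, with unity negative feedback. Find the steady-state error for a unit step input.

The loop is type 0. Static position error constant K_pos = C(0)·P(0) = 14.5·0.4074 = 5.907.
Steady-state error to a unit step: e_ss = 1/(1+K_pos) = 1/6.907 = 0.145.

0.145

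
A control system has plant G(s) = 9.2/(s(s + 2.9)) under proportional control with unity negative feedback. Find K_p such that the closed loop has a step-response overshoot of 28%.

From %OS = 100·exp(−πζ/√(1−ζ²)) = 28%, ζ = −ln(0.28)/√(π²+ln²(0.28)) = 0.3755.
Characteristic equation s² + 2.9s + 9.2K_p = 0 gives ζ = 2.9/(2√(9.2K_p)).
Setting ζ = 0.3755: √(9.2K_p) = 2.9/(2·0.3755) = 3.861, so K_p = 14.91/9.2 = 1.62.

K_p = 1.62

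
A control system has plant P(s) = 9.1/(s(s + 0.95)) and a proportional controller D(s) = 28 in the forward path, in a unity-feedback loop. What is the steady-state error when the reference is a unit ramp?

0.00373

The loop has one pole at the origin (type 1). Velocity error constant K_v = lim_{s→0} s·D(s)P(s) = 28·9.1/0.95 = 268.2.
Steady-state error to a unit ramp: e_ss = 1/K_v = 0.00373.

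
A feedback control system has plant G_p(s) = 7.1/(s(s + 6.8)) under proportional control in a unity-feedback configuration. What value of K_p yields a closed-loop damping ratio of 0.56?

K_p = 5.19

Closed-loop characteristic equation: s² + 6.8s + K_p·7.1 = 0.
So ω_n = √(7.1K_p) and 2ζω_n = 6.8, giving ζ = 6.8/(2√(7.1K_p)).
Setting ζ = 0.56: √(7.1K_p) = 6.8/(2·0.56) = 6.071, so K_p = 36.86/7.1 = 5.19.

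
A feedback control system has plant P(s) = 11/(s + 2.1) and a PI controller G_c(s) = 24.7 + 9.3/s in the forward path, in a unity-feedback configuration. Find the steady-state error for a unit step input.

0

The open loop G_c(s)P(s) has a pole at the origin (type 1), so the static position error constant is infinite and e_ss = 1/(1+∞) = 0.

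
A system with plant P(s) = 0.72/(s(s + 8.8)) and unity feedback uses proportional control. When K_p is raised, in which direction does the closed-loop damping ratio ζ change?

decrease

ζ = 8.8/(2√(0.72K_p)); increasing K_p raises the denominator, so ζ falls.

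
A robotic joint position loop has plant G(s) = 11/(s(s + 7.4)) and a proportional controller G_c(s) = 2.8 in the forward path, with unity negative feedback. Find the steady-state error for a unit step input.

0

The open loop G_c(s)G(s) has a pole at the origin (type 1), so the static position error constant is infinite and e_ss = 1/(1+∞) = 0.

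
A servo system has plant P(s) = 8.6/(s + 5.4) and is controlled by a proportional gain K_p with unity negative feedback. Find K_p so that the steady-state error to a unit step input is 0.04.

K_p = 15.1

Steady-state error for a unit step on this type-0 loop is 1/(1 + K_p·P(0)).
P(0) = 1.593. Require 1/(1 + K_p·1.593) = 0.04, so 1 + 1.593·K_p = 25.
K_p = (25 − 1)/1.593 = 15.1.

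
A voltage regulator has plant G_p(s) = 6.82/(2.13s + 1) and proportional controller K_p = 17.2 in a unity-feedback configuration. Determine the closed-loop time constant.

Closed loop: T(s) = K_p·G_p/(1+K_p·G_p) = 117.3/(2.13s + 1 + 117.3), with pole at s = −(1 + 117.3)/2.13 = −55.54.
Closed-loop time constant τ = 1/55.54 = 0.018 s.

τ = 0.018 s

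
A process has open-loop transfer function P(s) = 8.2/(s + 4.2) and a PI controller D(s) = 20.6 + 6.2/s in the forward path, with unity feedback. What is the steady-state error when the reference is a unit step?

0

The open loop D(s)P(s) has a pole at the origin (type 1), so the static position error constant is infinite and e_ss = 1/(1+∞) = 0.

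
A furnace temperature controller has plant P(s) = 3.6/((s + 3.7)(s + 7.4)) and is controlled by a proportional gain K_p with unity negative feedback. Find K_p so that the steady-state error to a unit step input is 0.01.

The loop is type 0, so e_ss(step) = 1/(1 + K_pos) with K_pos = K_p·P(0).
P(0) = 0.1315. Require 1/(1 + K_p·0.1315) = 0.01, so 1 + 0.1315·K_p = 100.
K_p = (100 − 1)/0.1315 = 753.

K_p = 753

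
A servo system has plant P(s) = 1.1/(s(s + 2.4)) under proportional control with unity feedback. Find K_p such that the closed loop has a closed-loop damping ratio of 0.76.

Closed-loop characteristic equation: s² + 2.4s + K_p·1.1 = 0.
So ω_n = √(1.1K_p) and 2ζω_n = 2.4, giving ζ = 2.4/(2√(1.1K_p)).
Setting ζ = 0.76: √(1.1K_p) = 2.4/(2·0.76) = 1.579, so K_p = 2.493/1.1 = 2.27.

K_p = 2.27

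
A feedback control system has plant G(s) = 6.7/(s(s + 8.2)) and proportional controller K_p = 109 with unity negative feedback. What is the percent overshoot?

61.7%

From 1 + K_pG(s) = 0: s² + 8.2s + 730.3 = 0 ⇒ ω_n = 27.02, ζ = 0.1517.
%OS = 100·exp(−πζ/√(1−ζ²)) = 100·exp(−π·0.1517/√0.977) = 61.7%.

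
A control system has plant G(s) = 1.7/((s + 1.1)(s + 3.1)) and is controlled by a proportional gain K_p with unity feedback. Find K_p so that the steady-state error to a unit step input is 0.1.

K_p = 18.1

For a type-0 loop with proportional control, e_ss = 1/(1 + K_p·G(0)).
G(0) = 0.4985. Require 1/(1 + K_p·0.4985) = 0.1, so 1 + 0.4985·K_p = 10.
K_p = (10 − 1)/0.4985 = 18.1.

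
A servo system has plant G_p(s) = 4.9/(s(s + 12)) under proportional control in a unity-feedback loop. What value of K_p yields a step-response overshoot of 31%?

From %OS = 100·exp(−πζ/√(1−ζ²)) = 31%, ζ = −ln(0.31)/√(π²+ln²(0.31)) = 0.3493.
Characteristic equation s² + 12s + 4.9K_p = 0 gives ζ = 12/(2√(4.9K_p)).
Setting ζ = 0.3493: √(4.9K_p) = 12/(2·0.3493) = 17.18, so K_p = 295/4.9 = 60.2.

K_p = 60.2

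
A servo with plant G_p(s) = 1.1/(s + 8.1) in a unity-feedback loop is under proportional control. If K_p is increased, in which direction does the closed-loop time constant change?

The closed-loop bandwidth 8.1+K_p·1.1 grows with K_p, so τ shrinks.

decrease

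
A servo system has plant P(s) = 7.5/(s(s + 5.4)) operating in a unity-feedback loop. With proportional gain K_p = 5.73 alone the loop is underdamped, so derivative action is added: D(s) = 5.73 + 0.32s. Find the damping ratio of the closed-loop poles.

Forward path: (5.73 + 0.32s)·7.5/(s(s+5.4)). The closed-loop characteristic equation is s² + (5.4 + 7.5·0.32)s + 7.5·5.73 = 0.
That is s² + 7.8s + 42.98 = 0, so ω_n = 6.556 rad/s and ζ = 7.8/(2·6.556) = 0.5949.

ζ = 0.595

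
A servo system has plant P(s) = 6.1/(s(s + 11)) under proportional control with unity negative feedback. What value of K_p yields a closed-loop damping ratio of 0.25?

K_p = 79.3

Closed-loop characteristic equation: s² + 11s + K_p·6.1 = 0.
So ω_n = √(6.1K_p) and 2ζω_n = 11, giving ζ = 11/(2√(6.1K_p)).
Setting ζ = 0.25: √(6.1K_p) = 11/(2·0.25) = 22, so K_p = 484/6.1 = 79.3.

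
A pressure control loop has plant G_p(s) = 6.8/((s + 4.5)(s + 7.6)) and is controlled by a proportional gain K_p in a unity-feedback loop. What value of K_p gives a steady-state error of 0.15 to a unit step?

K_p = 28.5

For a type-0 loop with proportional control, e_ss = 1/(1 + K_p·G_p(0)).
G_p(0) = 0.1988. Require 1/(1 + K_p·0.1988) = 0.15, so 1 + 0.1988·K_p = 6.667.
K_p = (6.667 − 1)/0.1988 = 28.5.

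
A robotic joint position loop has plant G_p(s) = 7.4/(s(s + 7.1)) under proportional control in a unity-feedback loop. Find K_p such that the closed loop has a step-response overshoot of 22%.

From %OS = 100·exp(−πζ/√(1−ζ²)) = 22%, ζ = −ln(0.22)/√(π²+ln²(0.22)) = 0.4342.
Characteristic equation s² + 7.1s + 7.4K_p = 0 gives ζ = 7.1/(2√(7.4K_p)).
Setting ζ = 0.4342: √(7.4K_p) = 7.1/(2·0.4342) = 8.177, so K_p = 66.86/7.4 = 9.03.

K_p = 9.03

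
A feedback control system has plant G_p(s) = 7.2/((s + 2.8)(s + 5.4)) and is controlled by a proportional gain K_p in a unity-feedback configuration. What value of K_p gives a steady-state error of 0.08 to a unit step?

K_p = 24.1

For a type-0 loop with proportional control, e_ss = 1/(1 + K_p·G_p(0)).
G_p(0) = 0.4762. Require 1/(1 + K_p·0.4762) = 0.08, so 1 + 0.4762·K_p = 12.5.
K_p = (12.5 − 1)/0.4762 = 24.1.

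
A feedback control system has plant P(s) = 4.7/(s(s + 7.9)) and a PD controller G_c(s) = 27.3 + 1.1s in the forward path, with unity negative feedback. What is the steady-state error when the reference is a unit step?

The open loop G_c(s)P(s) has a pole at the origin (type 1), so the static position error constant is infinite and e_ss = 1/(1+∞) = 0.

0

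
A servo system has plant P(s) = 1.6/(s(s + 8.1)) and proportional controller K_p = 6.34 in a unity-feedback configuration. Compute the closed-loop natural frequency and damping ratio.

With unity feedback the closed-loop characteristic equation is s² + 8.1s + 6.34·1.6 = s² + 8.1s + 10.14 = 0.
Matching s² + 2ζω_n s + ω_n²: ω_n = √10.14 = 3.185 rad/s and 2ζω_n = 8.1, so ζ = 8.1/(2·3.185) = 1.27.

ω_n = 3.18 rad/s, ζ = 1.27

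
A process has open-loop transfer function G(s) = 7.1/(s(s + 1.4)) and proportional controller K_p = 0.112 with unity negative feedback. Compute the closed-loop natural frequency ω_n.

ω_n = 0.892 rad/s

The closed-loop denominator is s(s+1.4) + 0.112·7.1 = s² + 1.4s + 0.7952.
So ω_n² = 0.7952 ⇒ ω_n = 0.8917 rad/s, and ζ = 1.4/(2ω_n) = 0.785.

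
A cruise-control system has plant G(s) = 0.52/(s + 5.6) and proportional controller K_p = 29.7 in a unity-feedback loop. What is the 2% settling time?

T_s ≈ 0.19 s

Closed-loop transfer function: T(s) = K_p·G(s)/(1 + K_p·G(s)) = 15.44/(s + 5.6 + 15.44) = 15.44/(s + 21.04).
Time constant τ = 1/21.04 = 0.04752 s, so the 2% settling time is about 4τ = 0.19 s.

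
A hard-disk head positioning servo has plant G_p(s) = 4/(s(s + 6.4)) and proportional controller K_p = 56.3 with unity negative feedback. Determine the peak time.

The closed-loop denominator s² + 6.4s + 225.2 gives ω_n = √225.2 = 15.01 and ζ = 6.4/(2ω_n) = 0.2132.
Damped frequency ω_d = ω_n√(1−ζ²) = 14.66 rad/s, so peak time T_p = π/ω_d = 0.214 s.

T_p = 0.214 s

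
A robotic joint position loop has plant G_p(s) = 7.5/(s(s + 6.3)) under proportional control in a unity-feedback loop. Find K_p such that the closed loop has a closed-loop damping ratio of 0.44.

Closed-loop characteristic equation: s² + 6.3s + K_p·7.5 = 0.
So ω_n = √(7.5K_p) and 2ζω_n = 6.3, giving ζ = 6.3/(2√(7.5K_p)).
Setting ζ = 0.44: √(7.5K_p) = 6.3/(2·0.44) = 7.159, so K_p = 51.25/7.5 = 6.83.

K_p = 6.83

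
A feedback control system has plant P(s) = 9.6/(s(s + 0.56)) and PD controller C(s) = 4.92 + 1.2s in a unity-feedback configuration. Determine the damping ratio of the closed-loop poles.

ζ = 0.879

Forward path: (4.92 + 1.2s)·9.6/(s(s+0.56)). The closed-loop characteristic equation is s² + (0.56 + 9.6·1.2)s + 9.6·4.92 = 0.
That is s² + 12.08s + 47.23 = 0, so ω_n = 6.873 rad/s and ζ = 12.08/(2·6.873) = 0.8789.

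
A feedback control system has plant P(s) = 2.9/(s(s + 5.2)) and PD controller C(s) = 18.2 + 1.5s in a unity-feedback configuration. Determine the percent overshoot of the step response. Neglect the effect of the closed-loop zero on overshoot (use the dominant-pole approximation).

6.46%

Forward path: (18.2 + 1.5s)·2.9/(s(s+5.2)). The closed-loop characteristic equation is s² + (5.2 + 2.9·1.5)s + 2.9·18.2 = 0.
That is s² + 9.55s + 52.78 = 0, so ω_n = 7.265 rad/s and ζ = 9.55/(2·7.265) = 0.6573.
%OS = 100·exp(−πζ/√(1−ζ²)) = 6.46%.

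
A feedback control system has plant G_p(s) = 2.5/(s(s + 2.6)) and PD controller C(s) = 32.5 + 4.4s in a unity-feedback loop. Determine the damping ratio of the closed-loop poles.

ζ = 0.754

Forward path: (32.5 + 4.4s)·2.5/(s(s+2.6)). The closed-loop characteristic equation is s² + (2.6 + 2.5·4.4)s + 2.5·32.5 = 0.
That is s² + 13.6s + 81.25 = 0, so ω_n = 9.014 rad/s and ζ = 13.6/(2·9.014) = 0.7544.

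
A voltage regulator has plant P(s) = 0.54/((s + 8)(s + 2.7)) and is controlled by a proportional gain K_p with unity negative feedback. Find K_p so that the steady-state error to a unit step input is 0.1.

K_p = 360

Steady-state error for a unit step on this type-0 loop is 1/(1 + K_p·P(0)).
P(0) = 0.025. Require 1/(1 + K_p·0.025) = 0.1, so 1 + 0.025·K_p = 10.
K_p = (10 − 1)/0.025 = 360.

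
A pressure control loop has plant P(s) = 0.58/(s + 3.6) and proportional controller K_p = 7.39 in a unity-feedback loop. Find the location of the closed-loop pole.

Closed-loop transfer function: T(s) = K_p·P(s)/(1 + K_p·P(s)) = 4.286/(s + 3.6 + 4.286) = 4.286/(s + 7.886).
The closed-loop pole is at s = −7.886.

s = -7.886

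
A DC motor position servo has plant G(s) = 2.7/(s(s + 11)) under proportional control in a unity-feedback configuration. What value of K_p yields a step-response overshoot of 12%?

K_p = 35.8

From %OS = 100·exp(−πζ/√(1−ζ²)) = 12%, ζ = −ln(0.12)/√(π²+ln²(0.12)) = 0.5594.
Characteristic equation s² + 11s + 2.7K_p = 0 gives ζ = 11/(2√(2.7K_p)).
Setting ζ = 0.5594: √(2.7K_p) = 11/(2·0.5594) = 9.832, so K_p = 96.66/2.7 = 35.8.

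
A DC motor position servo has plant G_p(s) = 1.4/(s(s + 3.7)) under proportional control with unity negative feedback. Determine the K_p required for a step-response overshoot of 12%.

K_p = 7.81

From %OS = 100·exp(−πζ/√(1−ζ²)) = 12%, ζ = −ln(0.12)/√(π²+ln²(0.12)) = 0.5594.
Characteristic equation s² + 3.7s + 1.4K_p = 0 gives ζ = 3.7/(2√(1.4K_p)).
Setting ζ = 0.5594: √(1.4K_p) = 3.7/(2·0.5594) = 3.307, so K_p = 10.94/1.4 = 7.81.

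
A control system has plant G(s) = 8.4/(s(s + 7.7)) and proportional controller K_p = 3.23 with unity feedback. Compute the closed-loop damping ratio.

ζ = 0.739

The closed-loop denominator is s(s+7.7) + 3.23·8.4 = s² + 7.7s + 27.13.
Matching s² + 2ζω_n s + ω_n²: ω_n = √27.13 = 5.209 rad/s and 2ζω_n = 7.7, so ζ = 7.7/(2·5.209) = 0.739.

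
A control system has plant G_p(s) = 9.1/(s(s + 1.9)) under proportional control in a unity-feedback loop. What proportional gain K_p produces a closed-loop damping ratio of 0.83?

Closed-loop characteristic equation: s² + 1.9s + K_p·9.1 = 0.
So ω_n = √(9.1K_p) and 2ζω_n = 1.9, giving ζ = 1.9/(2√(9.1K_p)).
Setting ζ = 0.83: √(9.1K_p) = 1.9/(2·0.83) = 1.145, so K_p = 1.31/9.1 = 0.144.

K_p = 0.144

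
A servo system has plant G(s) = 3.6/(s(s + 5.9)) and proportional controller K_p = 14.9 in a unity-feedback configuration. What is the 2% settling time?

T_s ≈ 1.36 s

The closed-loop denominator s² + 5.9s + 53.64 gives ω_n = √53.64 = 7.324 and ζ = 5.9/(2ω_n) = 0.4028.
2% settling time T_s ≈ 4/(ζω_n) = 4/2.95 = 1.36 s.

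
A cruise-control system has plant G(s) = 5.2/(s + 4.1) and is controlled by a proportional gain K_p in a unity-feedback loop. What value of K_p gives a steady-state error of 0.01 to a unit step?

K_p = 78.1

For a type-0 loop with proportional control, e_ss = 1/(1 + K_p·G(0)).
G(0) = 1.268. Require 1/(1 + K_p·1.268) = 0.01, so 1 + 1.268·K_p = 100.
K_p = (100 − 1)/1.268 = 78.1.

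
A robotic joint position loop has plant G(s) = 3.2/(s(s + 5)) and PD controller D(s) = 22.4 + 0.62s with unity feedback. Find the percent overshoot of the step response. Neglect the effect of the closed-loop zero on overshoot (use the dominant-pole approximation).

Forward path: (22.4 + 0.62s)·3.2/(s(s+5)). The closed-loop characteristic equation is s² + (5 + 3.2·0.62)s + 3.2·22.4 = 0.
That is s² + 6.984s + 71.68 = 0, so ω_n = 8.466 rad/s and ζ = 6.984/(2·8.466) = 0.4125.
%OS = 100·exp(−πζ/√(1−ζ²)) = 24.1%.

24.1%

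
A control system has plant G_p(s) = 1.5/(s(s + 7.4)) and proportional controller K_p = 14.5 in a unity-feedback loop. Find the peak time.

The closed-loop denominator s² + 7.4s + 21.75 gives ω_n = √21.75 = 4.664 and ζ = 7.4/(2ω_n) = 0.7934.
Damped frequency ω_d = ω_n√(1−ζ²) = 2.839 rad/s, so peak time T_p = π/ω_d = 1.11 s.

T_p = 1.11 s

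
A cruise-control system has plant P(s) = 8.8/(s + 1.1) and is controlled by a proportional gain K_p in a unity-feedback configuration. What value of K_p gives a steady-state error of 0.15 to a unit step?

K_p = 0.708

For a type-0 loop with proportional control, e_ss = 1/(1 + K_p·P(0)).
P(0) = 8. Require 1/(1 + K_p·8) = 0.15, so 1 + 8·K_p = 6.667.
K_p = (6.667 − 1)/8 = 0.708.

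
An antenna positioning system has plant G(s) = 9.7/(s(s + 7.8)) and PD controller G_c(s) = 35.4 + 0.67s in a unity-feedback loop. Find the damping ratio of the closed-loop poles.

ζ = 0.386

Forward path: (35.4 + 0.67s)·9.7/(s(s+7.8)). The closed-loop characteristic equation is s² + (7.8 + 9.7·0.67)s + 9.7·35.4 = 0.
That is s² + 14.3s + 343.4 = 0, so ω_n = 18.53 rad/s and ζ = 14.3/(2·18.53) = 0.3858.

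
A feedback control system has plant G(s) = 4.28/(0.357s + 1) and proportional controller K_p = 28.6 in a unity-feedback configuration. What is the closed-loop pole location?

Closed loop: T(s) = K_p·G/(1+K_p·G) = 122.4/(0.357s + 1 + 122.4), with pole at s = −(1 + 122.4)/0.357 = −345.7.

s = -345.7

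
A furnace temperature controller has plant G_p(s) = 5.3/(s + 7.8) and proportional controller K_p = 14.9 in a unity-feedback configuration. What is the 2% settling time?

T_s ≈ 0.0461 s

Closed-loop transfer function: T(s) = K_p·G_p(s)/(1 + K_p·G_p(s)) = 78.97/(s + 7.8 + 78.97) = 78.97/(s + 86.77).
Time constant τ = 1/86.77 = 0.01152 s, so the 2% settling time is about 4τ = 0.0461 s.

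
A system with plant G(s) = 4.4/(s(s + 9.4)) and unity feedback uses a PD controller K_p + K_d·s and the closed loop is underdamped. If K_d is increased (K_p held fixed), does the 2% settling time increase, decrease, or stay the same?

decrease

Characteristic equation s² + (9.4 + 4.4K_d)s + 4.4K_p = 0: raising K_d increases ζω_n = (9.4+4.4K_d)/2 while the loop stays underdamped, so T_s ≈ 4/(ζω_n) decreases.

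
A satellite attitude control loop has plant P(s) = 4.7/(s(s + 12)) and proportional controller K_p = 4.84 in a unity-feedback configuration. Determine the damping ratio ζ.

ζ = 1.26

1 + K_p·P(s) = 0 gives s² + 12s + 22.75 = 0.
So ω_n² = 22.75 ⇒ ω_n = 4.769 rad/s, and ζ = 12/(2ω_n) = 1.26.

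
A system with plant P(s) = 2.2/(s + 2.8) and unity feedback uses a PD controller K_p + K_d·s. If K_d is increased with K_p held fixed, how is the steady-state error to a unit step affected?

At s = 0 the derivative term contributes nothing: C(0) = K_p regardless of K_d, so K_pos = K_p·P(0) and e_ss are unchanged.

unchanged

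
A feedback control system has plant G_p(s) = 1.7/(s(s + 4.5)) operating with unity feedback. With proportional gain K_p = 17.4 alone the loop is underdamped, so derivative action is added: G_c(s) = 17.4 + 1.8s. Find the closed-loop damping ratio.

Forward path: (17.4 + 1.8s)·1.7/(s(s+4.5)). The closed-loop characteristic equation is s² + (4.5 + 1.7·1.8)s + 1.7·17.4 = 0.
That is s² + 7.56s + 29.58 = 0, so ω_n = 5.439 rad/s and ζ = 7.56/(2·5.439) = 0.695.

ζ = 0.695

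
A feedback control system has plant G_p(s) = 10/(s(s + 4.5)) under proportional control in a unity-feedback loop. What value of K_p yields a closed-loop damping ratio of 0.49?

K_p = 2.11

Closed-loop characteristic equation: s² + 4.5s + K_p·10 = 0.
So ω_n = √(10K_p) and 2ζω_n = 4.5, giving ζ = 4.5/(2√(10K_p)).
Setting ζ = 0.49: √(10K_p) = 4.5/(2·0.49) = 4.592, so K_p = 21.08/10 = 2.11.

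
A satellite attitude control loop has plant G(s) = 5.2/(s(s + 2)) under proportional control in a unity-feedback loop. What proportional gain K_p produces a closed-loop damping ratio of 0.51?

K_p = 0.739

Closed-loop characteristic equation: s² + 2s + K_p·5.2 = 0.
So ω_n = √(5.2K_p) and 2ζω_n = 2, giving ζ = 2/(2√(5.2K_p)).
Setting ζ = 0.51: √(5.2K_p) = 2/(2·0.51) = 1.961, so K_p = 3.845/5.2 = 0.739.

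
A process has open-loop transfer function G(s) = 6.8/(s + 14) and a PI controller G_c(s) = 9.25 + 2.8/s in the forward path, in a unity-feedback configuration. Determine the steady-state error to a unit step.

The open loop G_c(s)G(s) has a pole at the origin (type 1), so the static position error constant is infinite and e_ss = 1/(1+∞) = 0.

0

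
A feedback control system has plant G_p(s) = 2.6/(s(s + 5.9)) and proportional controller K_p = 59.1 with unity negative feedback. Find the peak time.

T_p = 0.261 s

Closed-loop characteristic equation: s² + 5.9s + 153.7 = 0, so ω_n = 12.4 rad/s and ζ = 5.9/(2·12.4) = 0.238.
Damped frequency ω_d = ω_n√(1−ζ²) = 12.04 rad/s, so peak time T_p = π/ω_d = 0.261 s.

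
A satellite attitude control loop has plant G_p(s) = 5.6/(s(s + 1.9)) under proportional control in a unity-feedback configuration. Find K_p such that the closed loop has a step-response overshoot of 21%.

From %OS = 100·exp(−πζ/√(1−ζ²)) = 21%, ζ = −ln(0.21)/√(π²+ln²(0.21)) = 0.4449.
Characteristic equation s² + 1.9s + 5.6K_p = 0 gives ζ = 1.9/(2√(5.6K_p)).
Setting ζ = 0.4449: √(5.6K_p) = 1.9/(2·0.4449) = 2.135, so K_p = 4.56/5.6 = 0.814.

K_p = 0.814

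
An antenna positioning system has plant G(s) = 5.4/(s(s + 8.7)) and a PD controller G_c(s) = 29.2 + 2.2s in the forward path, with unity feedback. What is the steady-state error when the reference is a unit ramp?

0.0552

The loop has one pole at the origin (type 1). Velocity error constant K_v = lim_{s→0} s·G_c(s)G(s) = 29.2·5.4/8.7 = 18.12.
Steady-state error to a unit ramp: e_ss = 1/K_v = 0.0552.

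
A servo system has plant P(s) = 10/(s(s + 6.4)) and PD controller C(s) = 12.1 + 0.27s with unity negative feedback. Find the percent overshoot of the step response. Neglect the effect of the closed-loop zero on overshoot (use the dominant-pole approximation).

Forward path: (12.1 + 0.27s)·10/(s(s+6.4)). The closed-loop characteristic equation is s² + (6.4 + 10·0.27)s + 10·12.1 = 0.
That is s² + 9.1s + 121 = 0, so ω_n = 11 rad/s and ζ = 9.1/(2·11) = 0.4136.
%OS = 100·exp(−πζ/√(1−ζ²)) = 24%.

24%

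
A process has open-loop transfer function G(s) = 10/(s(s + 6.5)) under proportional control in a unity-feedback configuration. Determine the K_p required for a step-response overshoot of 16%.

From %OS = 100·exp(−πζ/√(1−ζ²)) = 16%, ζ = −ln(0.16)/√(π²+ln²(0.16)) = 0.5039.
Characteristic equation s² + 6.5s + 10K_p = 0 gives ζ = 6.5/(2√(10K_p)).
Setting ζ = 0.5039: √(10K_p) = 6.5/(2·0.5039) = 6.45, so K_p = 41.6/10 = 4.16.

K_p = 4.16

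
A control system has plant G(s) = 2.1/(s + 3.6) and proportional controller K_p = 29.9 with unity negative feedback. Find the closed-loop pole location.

s = -66.39

Closed-loop transfer function: T(s) = K_p·G(s)/(1 + K_p·G(s)) = 62.79/(s + 3.6 + 62.79) = 62.79/(s + 66.39).
The closed-loop pole is at s = −66.39.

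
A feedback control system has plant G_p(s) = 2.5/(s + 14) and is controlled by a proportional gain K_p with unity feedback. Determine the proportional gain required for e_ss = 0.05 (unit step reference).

K_p = 106

Steady-state error for a unit step on this type-0 loop is 1/(1 + K_p·G_p(0)).
G_p(0) = 0.1786. Require 1/(1 + K_p·0.1786) = 0.05, so 1 + 0.1786·K_p = 20.
K_p = (20 − 1)/0.1786 = 106.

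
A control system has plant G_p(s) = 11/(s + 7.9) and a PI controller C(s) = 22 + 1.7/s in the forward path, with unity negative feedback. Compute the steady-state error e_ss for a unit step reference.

The open loop C(s)G_p(s) has a pole at the origin (type 1), so the static position error constant is infinite and e_ss = 1/(1+∞) = 0.

0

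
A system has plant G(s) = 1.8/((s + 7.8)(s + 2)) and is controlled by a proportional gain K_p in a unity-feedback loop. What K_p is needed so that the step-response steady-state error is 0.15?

K_p = 49.1

The loop is type 0, so e_ss(step) = 1/(1 + K_pos) with K_pos = K_p·G(0).
G(0) = 0.1154. Require 1/(1 + K_p·0.1154) = 0.15, so 1 + 0.1154·K_p = 6.667.
K_p = (6.667 − 1)/0.1154 = 49.1.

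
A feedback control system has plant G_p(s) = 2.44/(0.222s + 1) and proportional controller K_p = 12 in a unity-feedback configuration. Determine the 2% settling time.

T_s ≈ 0.0293 s

Closed loop: T(s) = K_p·G_p/(1+K_p·G_p) = 29.28/(0.222s + 1 + 29.28), with pole at s = −(1 + 29.28)/0.222 = −136.4.
τ = 1/136.4 = 0.007332 s, so 2% settling time ≈ 4τ = 0.0293 s.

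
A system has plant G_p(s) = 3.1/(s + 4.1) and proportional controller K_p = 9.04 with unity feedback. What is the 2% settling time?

T_s ≈ 0.125 s

Closed-loop transfer function: T(s) = K_p·G_p(s)/(1 + K_p·G_p(s)) = 28.02/(s + 4.1 + 28.02) = 28.02/(s + 32.12).
Time constant τ = 1/32.12 = 0.03113 s, so the 2% settling time is about 4τ = 0.125 s.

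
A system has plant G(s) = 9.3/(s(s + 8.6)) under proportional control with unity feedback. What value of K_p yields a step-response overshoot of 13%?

K_p = 6.7

From %OS = 100·exp(−πζ/√(1−ζ²)) = 13%, ζ = −ln(0.13)/√(π²+ln²(0.13)) = 0.5446.
Characteristic equation s² + 8.6s + 9.3K_p = 0 gives ζ = 8.6/(2√(9.3K_p)).
Setting ζ = 0.5446: √(9.3K_p) = 8.6/(2·0.5446) = 7.895, so K_p = 62.33/9.3 = 6.7.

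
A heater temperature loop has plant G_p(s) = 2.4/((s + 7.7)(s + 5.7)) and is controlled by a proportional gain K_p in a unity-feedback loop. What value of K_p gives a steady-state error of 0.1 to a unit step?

K_p = 165

Steady-state error for a unit step on this type-0 loop is 1/(1 + K_p·G_p(0)).
G_p(0) = 0.05468. Require 1/(1 + K_p·0.05468) = 0.1, so 1 + 0.05468·K_p = 10.
K_p = (10 − 1)/0.05468 = 165.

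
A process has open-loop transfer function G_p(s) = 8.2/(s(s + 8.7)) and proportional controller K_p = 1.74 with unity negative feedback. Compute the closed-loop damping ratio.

ζ = 1.15

With unity feedback the closed-loop characteristic equation is s² + 8.7s + 1.74·8.2 = s² + 8.7s + 14.27 = 0.
So ω_n² = 14.27 ⇒ ω_n = 3.777 rad/s, and ζ = 8.7/(2ω_n) = 1.15.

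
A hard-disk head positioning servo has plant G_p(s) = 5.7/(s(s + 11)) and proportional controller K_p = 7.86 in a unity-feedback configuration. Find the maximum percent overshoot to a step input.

From 1 + K_pG_p(s) = 0: s² + 11s + 44.8 = 0 ⇒ ω_n = 6.693, ζ = 0.8217.
%OS = 100·exp(−πζ/√(1−ζ²)) = 100·exp(−π·0.8217/√0.3248) = 1.08%.

1.08%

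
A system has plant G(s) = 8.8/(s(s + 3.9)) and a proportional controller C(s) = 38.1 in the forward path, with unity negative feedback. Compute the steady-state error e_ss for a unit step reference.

The open loop C(s)G(s) has a pole at the origin (type 1), so the static position error constant is infinite and e_ss = 1/(1+∞) = 0.

0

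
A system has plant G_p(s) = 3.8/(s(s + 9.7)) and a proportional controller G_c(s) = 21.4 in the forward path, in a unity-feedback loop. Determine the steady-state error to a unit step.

The open loop G_c(s)G_p(s) has a pole at the origin (type 1), so the static position error constant is infinite and e_ss = 1/(1+∞) = 0.

0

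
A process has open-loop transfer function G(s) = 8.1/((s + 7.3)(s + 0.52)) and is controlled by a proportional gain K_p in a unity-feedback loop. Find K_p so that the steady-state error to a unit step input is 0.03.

K_p = 15.2

The loop is type 0, so e_ss(step) = 1/(1 + K_pos) with K_pos = K_p·G(0).
G(0) = 2.134. Require 1/(1 + K_p·2.134) = 0.03, so 1 + 2.134·K_p = 33.33.
K_p = (33.33 − 1)/2.134 = 15.2.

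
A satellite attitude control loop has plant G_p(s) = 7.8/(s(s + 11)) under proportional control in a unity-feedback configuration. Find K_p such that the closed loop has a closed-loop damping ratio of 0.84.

K_p = 5.5

Closed-loop characteristic equation: s² + 11s + K_p·7.8 = 0.
So ω_n = √(7.8K_p) and 2ζω_n = 11, giving ζ = 11/(2√(7.8K_p)).
Setting ζ = 0.84: √(7.8K_p) = 11/(2·0.84) = 6.548, so K_p = 42.87/7.8 = 5.5.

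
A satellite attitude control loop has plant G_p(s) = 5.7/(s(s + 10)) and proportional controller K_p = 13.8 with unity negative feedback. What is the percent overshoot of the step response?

11.7%

Closed-loop characteristic equation: s² + 10s + 78.66 = 0, so ω_n = 8.869 rad/s and ζ = 10/(2·8.869) = 0.5638.
%OS = 100·exp(−πζ/√(1−ζ²)) = 100·exp(−π·0.5638/√0.6822) = 11.7%.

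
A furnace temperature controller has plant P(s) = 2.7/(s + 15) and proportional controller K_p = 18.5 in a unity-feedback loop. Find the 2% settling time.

T_s ≈ 0.0616 s

Closed-loop transfer function: T(s) = K_p·P(s)/(1 + K_p·P(s)) = 49.95/(s + 15 + 49.95) = 49.95/(s + 64.95).
Time constant τ = 1/64.95 = 0.0154 s, so the 2% settling time is about 4τ = 0.0616 s.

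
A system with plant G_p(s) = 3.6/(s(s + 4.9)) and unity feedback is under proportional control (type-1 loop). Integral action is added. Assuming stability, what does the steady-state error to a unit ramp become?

0

The integrator raises the loop to type 2, so K_v → ∞ and e_ss to a ramp is zero.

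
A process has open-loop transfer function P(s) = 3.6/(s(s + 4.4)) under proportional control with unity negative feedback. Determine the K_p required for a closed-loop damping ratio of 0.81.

Closed-loop characteristic equation: s² + 4.4s + K_p·3.6 = 0.
So ω_n = √(3.6K_p) and 2ζω_n = 4.4, giving ζ = 4.4/(2√(3.6K_p)).
Setting ζ = 0.81: √(3.6K_p) = 4.4/(2·0.81) = 2.716, so K_p = 7.377/3.6 = 2.05.

K_p = 2.05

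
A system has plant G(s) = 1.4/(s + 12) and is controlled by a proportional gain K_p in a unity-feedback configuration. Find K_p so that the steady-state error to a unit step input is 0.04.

K_p = 206

For a type-0 loop with proportional control, e_ss = 1/(1 + K_p·G(0)).
G(0) = 0.1167. Require 1/(1 + K_p·0.1167) = 0.04, so 1 + 0.1167·K_p = 25.
K_p = (25 − 1)/0.1167 = 206.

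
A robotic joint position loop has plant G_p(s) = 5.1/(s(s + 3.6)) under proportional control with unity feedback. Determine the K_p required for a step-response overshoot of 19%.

From %OS = 100·exp(−πζ/√(1−ζ²)) = 19%, ζ = −ln(0.19)/√(π²+ln²(0.19)) = 0.4673.
Characteristic equation s² + 3.6s + 5.1K_p = 0 gives ζ = 3.6/(2√(5.1K_p)).
Setting ζ = 0.4673: √(5.1K_p) = 3.6/(2·0.4673) = 3.852, so K_p = 14.83/5.1 = 2.91.

K_p = 2.91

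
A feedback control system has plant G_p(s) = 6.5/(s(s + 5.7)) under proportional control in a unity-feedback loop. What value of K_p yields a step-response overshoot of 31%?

K_p = 10.2

From %OS = 100·exp(−πζ/√(1−ζ²)) = 31%, ζ = −ln(0.31)/√(π²+ln²(0.31)) = 0.3493.
Characteristic equation s² + 5.7s + 6.5K_p = 0 gives ζ = 5.7/(2√(6.5K_p)).
Setting ζ = 0.3493: √(6.5K_p) = 5.7/(2·0.3493) = 8.159, so K_p = 66.57/6.5 = 10.2.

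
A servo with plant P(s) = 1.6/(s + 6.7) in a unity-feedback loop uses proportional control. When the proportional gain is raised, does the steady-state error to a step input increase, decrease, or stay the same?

e_ss = 1/(1 + K_p·P(0)); a larger K_p raises the denominator, so e_ss decreases.

decrease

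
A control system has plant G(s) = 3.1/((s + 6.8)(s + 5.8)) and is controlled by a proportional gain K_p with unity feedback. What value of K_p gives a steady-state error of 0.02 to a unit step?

Steady-state error for a unit step on this type-0 loop is 1/(1 + K_p·G(0)).
G(0) = 0.0786. Require 1/(1 + K_p·0.0786) = 0.02, so 1 + 0.0786·K_p = 50.
K_p = (50 − 1)/0.0786 = 623.

K_p = 623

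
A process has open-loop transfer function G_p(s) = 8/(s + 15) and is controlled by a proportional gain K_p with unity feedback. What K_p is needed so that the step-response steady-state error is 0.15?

K_p = 10.6

Steady-state error for a unit step on this type-0 loop is 1/(1 + K_p·G_p(0)).
G_p(0) = 0.5333. Require 1/(1 + K_p·0.5333) = 0.15, so 1 + 0.5333·K_p = 6.667.
K_p = (6.667 − 1)/0.5333 = 10.6.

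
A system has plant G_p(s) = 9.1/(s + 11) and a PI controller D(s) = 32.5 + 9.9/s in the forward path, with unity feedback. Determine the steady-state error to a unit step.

0

The open loop D(s)G_p(s) has a pole at the origin (type 1), so the static position error constant is infinite and e_ss = 1/(1+∞) = 0.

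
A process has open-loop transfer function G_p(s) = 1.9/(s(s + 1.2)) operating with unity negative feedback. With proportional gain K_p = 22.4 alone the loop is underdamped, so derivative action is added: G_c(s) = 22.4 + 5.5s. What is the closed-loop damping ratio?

ζ = 0.893

Forward path: (22.4 + 5.5s)·1.9/(s(s+1.2)). The closed-loop characteristic equation is s² + (1.2 + 1.9·5.5)s + 1.9·22.4 = 0.
That is s² + 11.65s + 42.56 = 0, so ω_n = 6.524 rad/s and ζ = 11.65/(2·6.524) = 0.8929.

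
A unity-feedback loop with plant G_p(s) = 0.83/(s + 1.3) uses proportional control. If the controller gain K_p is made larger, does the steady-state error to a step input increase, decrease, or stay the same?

decrease

The position error constant K_pos = K_p·G_p(0) grows with K_p, and e_ss = 1/(1+K_pos) falls.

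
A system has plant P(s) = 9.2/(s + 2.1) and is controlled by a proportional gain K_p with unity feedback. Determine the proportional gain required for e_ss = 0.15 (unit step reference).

K_p = 1.29

For a type-0 loop with proportional control, e_ss = 1/(1 + K_p·P(0)).
P(0) = 4.381. Require 1/(1 + K_p·4.381) = 0.15, so 1 + 4.381·K_p = 6.667.
K_p = (6.667 − 1)/4.381 = 1.29.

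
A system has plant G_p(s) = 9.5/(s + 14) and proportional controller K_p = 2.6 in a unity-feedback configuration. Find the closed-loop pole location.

Closed-loop transfer function: T(s) = K_p·G_p(s)/(1 + K_p·G_p(s)) = 24.7/(s + 14 + 24.7) = 24.7/(s + 38.7).
The closed-loop pole is at s = −38.7.

s = -38.7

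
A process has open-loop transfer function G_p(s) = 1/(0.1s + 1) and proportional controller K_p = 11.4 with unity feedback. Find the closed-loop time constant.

Closed loop: T(s) = K_p·G_p/(1+K_p·G_p) = 11.4/(0.1s + 1 + 11.4), with pole at s = −(1 + 11.4)/0.1 = −124.
Closed-loop time constant τ = 1/124 = 0.00806 s.

τ = 0.00806 s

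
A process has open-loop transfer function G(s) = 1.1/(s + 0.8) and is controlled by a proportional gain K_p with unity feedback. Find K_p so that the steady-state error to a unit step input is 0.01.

The loop is type 0, so e_ss(step) = 1/(1 + K_pos) with K_pos = K_p·G(0).
G(0) = 1.375. Require 1/(1 + K_p·1.375) = 0.01, so 1 + 1.375·K_p = 100.
K_p = (100 − 1)/1.375 = 72.

K_p = 72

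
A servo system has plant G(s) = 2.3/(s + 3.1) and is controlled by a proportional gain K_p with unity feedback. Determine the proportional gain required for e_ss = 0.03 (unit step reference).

K_p = 43.6

The loop is type 0, so e_ss(step) = 1/(1 + K_pos) with K_pos = K_p·G(0).
G(0) = 0.7419. Require 1/(1 + K_p·0.7419) = 0.03, so 1 + 0.7419·K_p = 33.33.
K_p = (33.33 − 1)/0.7419 = 43.6.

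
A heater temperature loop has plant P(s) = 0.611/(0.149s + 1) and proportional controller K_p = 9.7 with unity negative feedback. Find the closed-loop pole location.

s = -46.49

Closed loop: T(s) = K_p·P/(1+K_p·P) = 5.927/(0.149s + 1 + 5.927), with pole at s = −(1 + 5.927)/0.149 = −46.49.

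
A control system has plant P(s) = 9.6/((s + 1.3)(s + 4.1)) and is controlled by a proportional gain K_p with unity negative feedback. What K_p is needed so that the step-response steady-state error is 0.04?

K_p = 13.3

Steady-state error for a unit step on this type-0 loop is 1/(1 + K_p·P(0)).
P(0) = 1.801. Require 1/(1 + K_p·1.801) = 0.04, so 1 + 1.801·K_p = 25.
K_p = (25 − 1)/1.801 = 13.3.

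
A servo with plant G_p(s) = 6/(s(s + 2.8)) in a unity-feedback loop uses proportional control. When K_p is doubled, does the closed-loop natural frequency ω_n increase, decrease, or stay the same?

ω_n = √(6·K_p), which grows with K_p.

increase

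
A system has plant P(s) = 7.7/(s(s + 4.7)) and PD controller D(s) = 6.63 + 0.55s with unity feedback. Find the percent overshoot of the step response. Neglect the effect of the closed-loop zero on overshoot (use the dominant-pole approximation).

8.07%

Forward path: (6.63 + 0.55s)·7.7/(s(s+4.7)). The closed-loop characteristic equation is s² + (4.7 + 7.7·0.55)s + 7.7·6.63 = 0.
That is s² + 8.935s + 51.05 = 0, so ω_n = 7.145 rad/s and ζ = 8.935/(2·7.145) = 0.6253.
%OS = 100·exp(−πζ/√(1−ζ²)) = 8.07%.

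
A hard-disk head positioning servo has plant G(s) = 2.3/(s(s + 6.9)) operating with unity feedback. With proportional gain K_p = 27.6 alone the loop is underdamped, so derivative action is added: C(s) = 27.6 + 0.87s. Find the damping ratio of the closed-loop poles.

Forward path: (27.6 + 0.87s)·2.3/(s(s+6.9)). The closed-loop characteristic equation is s² + (6.9 + 2.3·0.87)s + 2.3·27.6 = 0.
That is s² + 8.901s + 63.48 = 0, so ω_n = 7.967 rad/s and ζ = 8.901/(2·7.967) = 0.5586.

ζ = 0.559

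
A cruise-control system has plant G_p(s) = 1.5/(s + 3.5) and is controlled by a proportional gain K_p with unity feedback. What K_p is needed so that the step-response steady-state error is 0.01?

The loop is type 0, so e_ss(step) = 1/(1 + K_pos) with K_pos = K_p·G_p(0).
G_p(0) = 0.4286. Require 1/(1 + K_p·0.4286) = 0.01, so 1 + 0.4286·K_p = 100.
K_p = (100 − 1)/0.4286 = 231.

K_p = 231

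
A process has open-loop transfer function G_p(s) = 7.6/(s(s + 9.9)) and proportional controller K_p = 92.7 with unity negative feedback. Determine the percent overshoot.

Closed-loop characteristic equation: s² + 9.9s + 704.5 = 0, so ω_n = 26.54 rad/s and ζ = 9.9/(2·26.54) = 0.1865.
%OS = 100·exp(−πζ/√(1−ζ²)) = 100·exp(−π·0.1865/√0.9652) = 55.1%.

55.1%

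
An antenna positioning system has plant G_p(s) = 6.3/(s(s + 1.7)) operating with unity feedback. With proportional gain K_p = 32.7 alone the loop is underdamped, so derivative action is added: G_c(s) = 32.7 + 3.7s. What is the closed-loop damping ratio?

ζ = 0.871

Forward path: (32.7 + 3.7s)·6.3/(s(s+1.7)). The closed-loop characteristic equation is s² + (1.7 + 6.3·3.7)s + 6.3·32.7 = 0.
That is s² + 25.01s + 206 = 0, so ω_n = 14.35 rad/s and ζ = 25.01/(2·14.35) = 0.8712.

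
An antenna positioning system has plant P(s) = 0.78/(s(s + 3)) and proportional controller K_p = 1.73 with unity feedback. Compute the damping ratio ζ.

ζ = 1.29

The closed-loop denominator is s(s+3) + 1.73·0.78 = s² + 3s + 1.349.
So ω_n² = 1.349 ⇒ ω_n = 1.162 rad/s, and ζ = 3/(2ω_n) = 1.29.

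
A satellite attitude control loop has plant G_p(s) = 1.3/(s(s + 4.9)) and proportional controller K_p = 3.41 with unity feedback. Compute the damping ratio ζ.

ζ = 1.16

The closed-loop denominator is s(s+4.9) + 3.41·1.3 = s² + 4.9s + 4.433.
Matching s² + 2ζω_n s + ω_n²: ω_n = √4.433 = 2.105 rad/s and 2ζω_n = 4.9, so ζ = 4.9/(2·2.105) = 1.16.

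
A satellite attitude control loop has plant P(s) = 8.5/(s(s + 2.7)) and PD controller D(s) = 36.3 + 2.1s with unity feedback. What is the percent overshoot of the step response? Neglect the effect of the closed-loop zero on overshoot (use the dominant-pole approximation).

10.4%

Forward path: (36.3 + 2.1s)·8.5/(s(s+2.7)). The closed-loop characteristic equation is s² + (2.7 + 8.5·2.1)s + 8.5·36.3 = 0.
That is s² + 20.55s + 308.5 = 0, so ω_n = 17.57 rad/s and ζ = 20.55/(2·17.57) = 0.585.
%OS = 100·exp(−πζ/√(1−ζ²)) = 10.4%.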